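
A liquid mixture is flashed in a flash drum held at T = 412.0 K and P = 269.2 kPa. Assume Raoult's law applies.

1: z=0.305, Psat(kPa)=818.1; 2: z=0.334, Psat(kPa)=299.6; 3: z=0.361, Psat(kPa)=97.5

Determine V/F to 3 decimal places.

V/F = 0.509

Raoult's law: Kᵢ = Pᵢˢᵃᵗ/P = Pᵢˢᵃᵗ/269.2.
  K_1 = 818.1/269.2 = 3.03900, K_2 = 299.6/269.2 = 1.11293, K_3 = 97.5/269.2 = 0.36218
Newton–Raphson from V/F = 0.5:
  V/F = 0.500: g = 0.0056, g' = -0.631 → V/F = 0.509
Converged at V/F = 0.509.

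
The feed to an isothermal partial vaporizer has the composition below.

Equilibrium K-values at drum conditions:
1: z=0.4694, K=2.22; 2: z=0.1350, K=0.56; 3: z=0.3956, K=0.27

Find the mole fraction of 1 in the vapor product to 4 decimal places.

y_1 = 0.7804

Rachford–Rice: g(V/F) = Σ zᵢ(Kᵢ−1)/(1+V/F(Kᵢ−1)) = 0.
Check two-phase: ΣzᵢKᵢ = 1.2245 > 1 and Σzᵢ/Kᵢ = 1.9177 > 1, so g(0) = 0.2245 > 0 and g(1) = -0.9177 < 0.
Iterate (Newton) starting at V/F = 0.5:
  V/F = 0.5000: g = -0.17524, g' = -0.8353 → V/F = 0.2902
  V/F = 0.2902: g = -0.01158, g' = -0.7548 → V/F = 0.2749
Converged at V/F = 0.2749.
Compositions from xᵢ = zᵢ/(1+V/F(Kᵢ−1)), yᵢ = Kᵢxᵢ:
  1: x = 0.3515, y = 0.7804
  2: x = 0.1536, y = 0.0860
  3: x = 0.4949, y = 0.1336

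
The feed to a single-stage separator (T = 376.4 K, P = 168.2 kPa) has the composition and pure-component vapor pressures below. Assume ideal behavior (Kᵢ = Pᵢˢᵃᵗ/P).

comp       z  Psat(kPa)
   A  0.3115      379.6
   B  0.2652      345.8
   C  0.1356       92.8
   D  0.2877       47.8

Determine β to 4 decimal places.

Raoult's law: Kᵢ = Pᵢˢᵃᵗ/P = Pᵢˢᵃᵗ/168.2.
  K_A = 379.6/168.2 = 2.256837, K_B = 345.8/168.2 = 2.055886, K_C = 92.8/168.2 = 0.551724, K_D = 47.8/168.2 = 0.284185
Newton–Raphson from β = 0.5:
  β = 0.5000: g = 0.02461, g' = -0.7150 → β = 0.5344
  β = 0.5344: g = -0.00026, g' = -0.7307 → β = 0.5341
Converged at β = 0.5341.

β = 0.5341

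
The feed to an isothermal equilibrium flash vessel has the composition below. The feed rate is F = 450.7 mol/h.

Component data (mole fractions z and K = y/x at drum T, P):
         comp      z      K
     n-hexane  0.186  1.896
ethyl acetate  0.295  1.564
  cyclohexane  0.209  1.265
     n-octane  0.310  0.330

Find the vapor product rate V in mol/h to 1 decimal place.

V = 206.6 mol/h

Newton–Raphson from β = 0.48:
  β = 0.480: g = -0.0096, g' = -0.445 → β = 0.459
  β = 0.459: g = -0.0001, g' = -0.436 → β = 0.458
Converged at β = 0.458.
Then V = β·F = 0.4583·450.7 = 206.6 mol/h and L = F − V = 244.1 mol/h.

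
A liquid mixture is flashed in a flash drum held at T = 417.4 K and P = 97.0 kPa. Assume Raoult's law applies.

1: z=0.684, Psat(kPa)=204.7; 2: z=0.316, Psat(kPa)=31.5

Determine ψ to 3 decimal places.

Raoult's law: Kᵢ = Pᵢˢᵃᵗ/P = Pᵢˢᵃᵗ/97.0.
  K_1 = 204.7/97.0 = 2.11031, K_2 = 31.5/97.0 = 0.32474
Let ψ = V/F and solve Σ zᵢ(Kᵢ−1)/(1+ψ(Kᵢ−1)) = 0.
g(0) = ΣzᵢKᵢ − 1 = 0.546 and g(1) = 1 − Σzᵢ/Kᵢ = -0.297, so a root lies in (0, 1).
Binary case is linear: z₁(K₁−1)(1+ψ(K₂−1)) + z₂(K₂−1)(1+ψ(K₁−1)) = 0
⇒ ψ = [z₁(K₁−1)+z₂(K₂−1)] / [−(K₁−1)(K₂−1)] = 0.5461/0.7497 = 0.728

ψ = 0.728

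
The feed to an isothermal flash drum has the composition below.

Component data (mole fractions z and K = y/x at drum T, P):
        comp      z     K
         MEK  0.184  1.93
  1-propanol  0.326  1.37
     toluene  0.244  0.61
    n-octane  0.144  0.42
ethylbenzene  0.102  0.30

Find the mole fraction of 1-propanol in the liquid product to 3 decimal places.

Newton iteration, V/F⁰ = 0.42:
  V/F = 0.420: g = -0.0979, g' = -0.354 → V/F = 0.143
  V/F = 0.143: g = -0.0057, g' = -0.325 → V/F = 0.126
Converged at V/F = 0.126.
Compositions from xᵢ = zᵢ/(1+V/F(Kᵢ−1)), yᵢ = Kᵢxᵢ:
  MEK: x = 0.165, y = 0.318
  1-propanol: x = 0.312, y = 0.427
  toluene: x = 0.257, y = 0.157
  n-octane: x = 0.155, y = 0.065
  ethylbenzene: x = 0.112, y = 0.034

x_1-propanol = 0.312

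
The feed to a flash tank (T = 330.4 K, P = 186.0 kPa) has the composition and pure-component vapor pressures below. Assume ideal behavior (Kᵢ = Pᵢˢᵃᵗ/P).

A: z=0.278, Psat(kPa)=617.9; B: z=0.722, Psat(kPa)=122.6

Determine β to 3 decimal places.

Raoult's law: Kᵢ = Pᵢˢᵃᵗ/P = Pᵢˢᵃᵗ/186.0.
  K_A = 617.9/186.0 = 3.32204, K_B = 122.6/186.0 = 0.65914
Material balance + equilibrium reduce to Σ zᵢ(Kᵢ−1)/(1+β(Kᵢ−1)) = 0.
Check two-phase: ΣzᵢKᵢ = 1.399 > 1 and Σzᵢ/Kᵢ = 1.179 > 1, so g(0) = 0.399 > 0 and g(1) = -0.179 < 0.
Binary case is linear: z₁(K₁−1)(1+β(K₂−1)) + z₂(K₂−1)(1+β(K₁−1)) = 0
⇒ β = [z₁(K₁−1)+z₂(K₂−1)] / [−(K₁−1)(K₂−1)] = 0.3994/0.7915 = 0.505

β = 0.505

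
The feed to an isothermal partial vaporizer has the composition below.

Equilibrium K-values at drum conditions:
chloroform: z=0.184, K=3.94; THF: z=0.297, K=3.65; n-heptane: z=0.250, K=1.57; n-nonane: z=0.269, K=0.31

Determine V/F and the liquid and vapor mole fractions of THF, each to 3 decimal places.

Newton–Raphson from V/F = 0.5:
  V/F = 0.500: g = 0.3850, g' = -0.994 → V/F = 0.887
  V/F = 0.887: g = 0.0007, g' = -1.195 → V/F = 0.888
Converged at V/F = 0.888.
Compositions from xᵢ = zᵢ/(1+V/F(Kᵢ−1)), yᵢ = Kᵢxᵢ:
  chloroform: x = 0.051, y = 0.201
  THF: x = 0.089, y = 0.323
  n-heptane: x = 0.166, y = 0.261
  n-nonane: x = 0.694, y = 0.215

V/F = 0.888, x_THF = 0.089, y_THF = 0.323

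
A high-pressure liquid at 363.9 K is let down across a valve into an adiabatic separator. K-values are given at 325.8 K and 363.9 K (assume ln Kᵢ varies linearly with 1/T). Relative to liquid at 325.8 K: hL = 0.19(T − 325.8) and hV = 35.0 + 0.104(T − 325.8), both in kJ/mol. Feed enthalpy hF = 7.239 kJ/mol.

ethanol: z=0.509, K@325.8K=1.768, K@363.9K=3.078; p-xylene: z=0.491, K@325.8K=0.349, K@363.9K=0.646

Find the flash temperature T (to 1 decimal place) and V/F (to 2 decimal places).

Adiabatic flash: solve Rachford–Rice at each trial T, then check hF = ψ·hV(T) + (1−ψ)·hL(T).
  T = 325.8 K: K = (1.768, 0.349), RR gives ψ = 0.143, H_out = 4.989 kJ/mol
  T = 363.9 K: K = (3.078, 0.646), RR gives ψ = 1.000, H_out = 38.962 kJ/mol
  T = 344.9 K: K = (2.371, 0.483), RR gives ψ = 0.627, H_out = 24.542 kJ/mol
  T = 335.4 K: K = (2.057, 0.413), RR gives ψ = 0.403, H_out = 15.587 kJ/mol
  T = 330.6 K: K = (1.909, 0.380), RR gives ψ = 0.281, H_out = 10.636 kJ/mol
  T = 328.2 K: K = (1.838, 0.364), RR gives ψ = 0.215, H_out = 7.926 kJ/mol
Linear interpolation between T = 325.8 (H_out = 4.989) and T = 328.2 (H_out = 7.926) on hF = 7.239 gives T ≈ 327.6 K, at which ψ = 0.20.

T = 327.6 K, V/F = 0.20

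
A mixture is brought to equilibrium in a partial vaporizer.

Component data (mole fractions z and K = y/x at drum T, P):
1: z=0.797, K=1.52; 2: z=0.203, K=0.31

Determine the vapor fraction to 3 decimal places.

Binary case is linear: z₁(K₁−1)(1+ψ(K₂−1)) + z₂(K₂−1)(1+ψ(K₁−1)) = 0
⇒ ψ = [z₁(K₁−1)+z₂(K₂−1)] / [−(K₁−1)(K₂−1)] = 0.2744/0.3588 = 0.765

ψ = 0.765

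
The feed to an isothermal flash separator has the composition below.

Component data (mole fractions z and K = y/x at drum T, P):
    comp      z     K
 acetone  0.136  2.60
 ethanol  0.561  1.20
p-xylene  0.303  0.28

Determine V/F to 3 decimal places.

V/F = 0.241

Newton iteration, V/F⁰ = 0.5:
  V/F = 0.500: g = -0.1180, g' = -0.509 → V/F = 0.268
  V/F = 0.268: g = -0.0117, g' = -0.432 → V/F = 0.241
Converged at V/F = 0.241.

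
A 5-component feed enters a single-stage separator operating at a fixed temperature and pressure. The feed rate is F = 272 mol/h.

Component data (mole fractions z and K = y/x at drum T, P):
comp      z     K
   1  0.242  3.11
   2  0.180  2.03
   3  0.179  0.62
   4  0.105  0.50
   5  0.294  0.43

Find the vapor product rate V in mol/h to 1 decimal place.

V = 128.3 mol/h

Let ψ = V/F and solve Σ zᵢ(Kᵢ−1)/(1+ψ(Kᵢ−1)) = 0.
g(0) = ΣzᵢKᵢ − 1 = 0.408 and g(1) = 1 − Σzᵢ/Kᵢ = -0.349, so a root lies in (0, 1).
Newton iteration, ψ⁰ = 0.32:
  ψ = 0.320: g = 0.0993, g' = -0.706 → ψ = 0.461
  ψ = 0.461: g = 0.0067, g' = -0.623 → ψ = 0.472
Converged at ψ = 0.472.
Then V = ψ·F = 0.4715·272 = 128.3 mol/h and L = F − V = 143.7 mol/h.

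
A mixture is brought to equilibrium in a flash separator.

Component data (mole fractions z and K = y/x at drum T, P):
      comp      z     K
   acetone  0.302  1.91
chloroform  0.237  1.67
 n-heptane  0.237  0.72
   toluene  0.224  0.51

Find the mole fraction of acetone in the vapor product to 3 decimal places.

y_acetone = 0.336

Material balance + equilibrium reduce to Σ zᵢ(Kᵢ−1)/(1+ψ(Kᵢ−1)) = 0.
Check two-phase: ΣzᵢKᵢ = 1.257 > 1 and Σzᵢ/Kᵢ = 1.068 > 1, so g(0) = 0.257 > 0 and g(1) = -0.068 < 0.
Newton–Raphson from ψ = 0.5:
  ψ = 0.500: g = 0.0853, g' = -0.297 → ψ = 0.787
  ψ = 0.787: g = 0.0004, g' = -0.304 → ψ = 0.788
Converged at ψ = 0.788.
Compositions from xᵢ = zᵢ/(1+ψ(Kᵢ−1)), yᵢ = Kᵢxᵢ:
  acetone: x = 0.176, y = 0.336
  chloroform: x = 0.155, y = 0.259
  n-heptane: x = 0.304, y = 0.219
  toluene: x = 0.365, y = 0.186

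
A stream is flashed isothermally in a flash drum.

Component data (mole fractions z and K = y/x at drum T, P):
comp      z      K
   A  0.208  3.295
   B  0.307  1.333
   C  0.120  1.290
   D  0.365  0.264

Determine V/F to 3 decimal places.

V/F = 0.386

Material balance + equilibrium reduce to Σ zᵢ(Kᵢ−1)/(1+V/F(Kᵢ−1)) = 0.
Feasibility: ΣzᵢKᵢ = 1.346, Σzᵢ/Kᵢ = 1.769 — both > 1, two phases present.
Newton iteration, V/F⁰ = 0.5:
  V/F = 0.500: g = -0.0847, g' = -0.765 → V/F = 0.389
  V/F = 0.389: g = -0.0026, g' = -0.729 → V/F = 0.386
Converged at V/F = 0.386.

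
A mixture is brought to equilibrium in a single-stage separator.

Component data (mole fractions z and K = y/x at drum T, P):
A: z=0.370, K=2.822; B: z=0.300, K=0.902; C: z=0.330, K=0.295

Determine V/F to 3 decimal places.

V/F = 0.449

Rachford–Rice: g(V/F) = Σ zᵢ(Kᵢ−1)/(1+V/F(Kᵢ−1)) = 0.
Feasibility: ΣzᵢKᵢ = 1.412, Σzᵢ/Kᵢ = 1.582 — both > 1, two phases present.
Iterate (Newton) starting at V/F = 0.5:
  V/F = 0.500: g = -0.0375, g' = -0.731 → V/F = 0.449
Converged at V/F = 0.449.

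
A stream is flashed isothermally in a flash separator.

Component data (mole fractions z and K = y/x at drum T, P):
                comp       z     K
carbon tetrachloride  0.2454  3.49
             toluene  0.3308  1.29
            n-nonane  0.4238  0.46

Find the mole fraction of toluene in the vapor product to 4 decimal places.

y_toluene = 0.3655

Newton iteration, ψ⁰ = 0.54:
  ψ = 0.5400: g = 0.02051, g' = -0.5438 → ψ = 0.5777
  ψ = 0.5777: g = 0.00013, g' = -0.5373 → ψ = 0.5780
Converged at ψ = 0.5780.
Compositions from xᵢ = zᵢ/(1+ψ(Kᵢ−1)), yᵢ = Kᵢxᵢ:
  carbon tetrachloride: x = 0.1006, y = 0.3511
  toluene: x = 0.2833, y = 0.3655
  n-nonane: x = 0.6161, y = 0.2834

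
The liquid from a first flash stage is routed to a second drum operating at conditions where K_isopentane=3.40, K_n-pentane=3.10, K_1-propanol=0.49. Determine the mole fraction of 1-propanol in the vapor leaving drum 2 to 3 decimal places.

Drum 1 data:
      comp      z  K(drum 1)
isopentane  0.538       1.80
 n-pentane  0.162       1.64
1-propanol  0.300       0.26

Drum 1:
Let ψ₁ = V/F and solve Σ zᵢ(Kᵢ−1)/(1+ψ₁(Kᵢ−1)) = 0.
Feasibility: ΣzᵢKᵢ = 1.312, Σzᵢ/Kᵢ = 1.552 — both > 1, two phases present.
Newton–Raphson from ψ₁ = 0.5:
  ψ₁ = 0.500: g = 0.0336, g' = -0.628 → ψ₁ = 0.554
  ψ₁ = 0.554: g = -0.0012, g' = -0.673 → ψ₁ = 0.552
Converged at ψ₁ = 0.552.
Drum-1 compositions:
  isopentane: x = 0.373, y = 0.672
  n-pentane: x = 0.120, y = 0.196
  1-propanol: x = 0.507, y = 0.132
Drum-2 feed = drum-1 liquid: z₂ = (0.3732, 0.1197, 0.5070).
Drum 2:
Let ψ₂ = V/F and solve Σ zᵢ(Kᵢ−1)/(1+ψ₂(Kᵢ−1)) = 0.
Check two-phase: ΣzᵢKᵢ = 1.889 > 1 and Σzᵢ/Kᵢ = 1.183 > 1, so g(0) = 0.889 > 0 and g(1) = -0.183 < 0.
Newton iteration, ψ₂⁰ = 0.41:
  ψ₂ = 0.410: g = 0.2596, g' = -0.909 → ψ₂ = 0.695
  ψ₂ = 0.695: g = 0.0370, g' = -0.706 → ψ₂ = 0.748
Converged at ψ₂ = 0.748.
  isopentane: x = 0.133, y = 0.454
  n-pentane: x = 0.047, y = 0.144
  1-propanol: x = 0.820, y = 0.402

y_1-propanol (drum 2) = 0.402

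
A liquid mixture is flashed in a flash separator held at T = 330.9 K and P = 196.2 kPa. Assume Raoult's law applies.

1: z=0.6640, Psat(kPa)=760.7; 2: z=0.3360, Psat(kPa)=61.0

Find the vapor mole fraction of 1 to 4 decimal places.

y_1 = 0.7492

Raoult's law: Kᵢ = Pᵢˢᵃᵗ/P = Pᵢˢᵃᵗ/196.2.
  K_1 = 760.7/196.2 = 3.877166, K_2 = 61.0/196.2 = 0.310907
Binary case is linear: z₁(K₁−1)(1+β(K₂−1)) + z₂(K₂−1)(1+β(K₁−1)) = 0
⇒ β = [z₁(K₁−1)+z₂(K₂−1)] / [−(K₁−1)(K₂−1)] = 1.67890/1.98263 = 0.8468
Compositions from xᵢ = zᵢ/(1+β(Kᵢ−1)), yᵢ = Kᵢxᵢ:
  1: x = 0.1932, y = 0.7492
  2: x = 0.8068, y = 0.2508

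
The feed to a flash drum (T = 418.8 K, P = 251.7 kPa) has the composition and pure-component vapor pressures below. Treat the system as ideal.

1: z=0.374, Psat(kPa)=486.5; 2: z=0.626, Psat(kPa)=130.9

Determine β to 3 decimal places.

Raoult's law: Kᵢ = Pᵢˢᵃᵗ/P = Pᵢˢᵃᵗ/251.7.
  K_1 = 486.5/251.7 = 1.93286, K_2 = 130.9/251.7 = 0.52006
Rachford–Rice: g(β) = Σ zᵢ(Kᵢ−1)/(1+β(Kᵢ−1)) = 0.
g(0) = ΣzᵢKᵢ − 1 = 0.048 and g(1) = 1 − Σzᵢ/Kᵢ = -0.397, so a root lies in (0, 1).
Binary case is linear: z₁(K₁−1)(1+β(K₂−1)) + z₂(K₂−1)(1+β(K₁−1)) = 0
⇒ β = [z₁(K₁−1)+z₂(K₂−1)] / [−(K₁−1)(K₂−1)] = 0.0484/0.4477 = 0.108

β = 0.108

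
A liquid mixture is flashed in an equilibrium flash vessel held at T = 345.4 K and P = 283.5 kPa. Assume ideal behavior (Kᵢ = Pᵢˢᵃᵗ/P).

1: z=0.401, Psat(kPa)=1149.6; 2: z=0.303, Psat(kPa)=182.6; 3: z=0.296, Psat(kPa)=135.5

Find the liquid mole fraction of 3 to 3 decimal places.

x_3 = 0.468

Raoult's law: Kᵢ = Pᵢˢᵃᵗ/P = Pᵢˢᵃᵗ/283.5.
  K_1 = 1149.6/283.5 = 4.05503, K_2 = 182.6/283.5 = 0.64409, K_3 = 135.5/283.5 = 0.47795
Let ψ = V/F and solve Σ zᵢ(Kᵢ−1)/(1+ψ(Kᵢ−1)) = 0.
Check two-phase: ΣzᵢKᵢ = 1.963 > 1 and Σzᵢ/Kᵢ = 1.189 > 1, so g(0) = 0.963 > 0 and g(1) = -0.189 < 0.
Newton iteration, ψ⁰ = 0.5:
  ψ = 0.500: g = 0.1444, g' = -0.790 → ψ = 0.683
  ψ = 0.683: g = 0.0145, g' = -0.655 → ψ = 0.705
Converged at ψ = 0.705.
Compositions from xᵢ = zᵢ/(1+ψ(Kᵢ−1)), yᵢ = Kᵢxᵢ:
  1: x = 0.127, y = 0.516
  2: x = 0.404, y = 0.261
  3: x = 0.468, y = 0.224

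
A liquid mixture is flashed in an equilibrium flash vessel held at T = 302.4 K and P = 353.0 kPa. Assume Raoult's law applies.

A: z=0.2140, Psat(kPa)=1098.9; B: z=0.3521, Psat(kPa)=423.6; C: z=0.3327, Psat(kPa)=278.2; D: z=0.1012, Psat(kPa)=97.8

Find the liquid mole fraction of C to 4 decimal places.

Raoult's law: Kᵢ = Pᵢˢᵃᵗ/P = Pᵢˢᵃᵗ/353.0.
  K_A = 1098.9/353.0 = 3.113031, K_B = 423.6/353.0 = 1.200000, K_C = 278.2/353.0 = 0.788102, K_D = 97.8/353.0 = 0.277054
Newton iteration, ψ⁰ = 0.5:
  ψ = 0.5000: g = 0.09047, g' = -0.3860 → ψ = 0.7344
  ψ = 0.7344: g = -0.00085, g' = -0.4188 → ψ = 0.7323
Converged at ψ = 0.7323.
Compositions from xᵢ = zᵢ/(1+ψ(Kᵢ−1)), yᵢ = Kᵢxᵢ:
  A: x = 0.0840, y = 0.2615
  B: x = 0.3071, y = 0.3685
  C: x = 0.3938, y = 0.3104
  D: x = 0.2151, y = 0.0596

x_C = 0.3938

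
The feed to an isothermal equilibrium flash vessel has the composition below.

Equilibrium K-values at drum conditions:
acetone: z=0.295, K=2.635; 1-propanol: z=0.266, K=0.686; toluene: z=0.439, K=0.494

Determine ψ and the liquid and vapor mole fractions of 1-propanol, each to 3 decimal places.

Material balance + equilibrium reduce to Σ zᵢ(Kᵢ−1)/(1+ψ(Kᵢ−1)) = 0.
Feasibility: ΣzᵢKᵢ = 1.177, Σzᵢ/Kᵢ = 1.388 — both > 1, two phases present.
Newton–Raphson from ψ = 0.5:
  ψ = 0.500: g = -0.1311, g' = -0.477 → ψ = 0.225
  ψ = 0.225: g = 0.0119, g' = -0.595 → ψ = 0.245
  ψ = 0.245: g = 0.0002, g' = -0.579 → ψ = 0.246
Converged at ψ = 0.246.
Compositions from xᵢ = zᵢ/(1+ψ(Kᵢ−1)), yᵢ = Kᵢxᵢ:
  acetone: x = 0.210, y = 0.555
  1-propanol: x = 0.288, y = 0.198
  toluene: x = 0.501, y = 0.248

ψ = 0.246, x_1-propanol = 0.288, y_1-propanol = 0.198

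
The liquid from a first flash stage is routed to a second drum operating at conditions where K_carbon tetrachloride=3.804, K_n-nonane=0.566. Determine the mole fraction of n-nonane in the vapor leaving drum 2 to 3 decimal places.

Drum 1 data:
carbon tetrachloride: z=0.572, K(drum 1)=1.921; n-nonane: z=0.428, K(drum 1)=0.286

y_n-nonane (drum 2) = 0.490

Drum 1:
Material balance + equilibrium reduce to Σ zᵢ(Kᵢ−1)/(1+ψ₁(Kᵢ−1)) = 0.
Check two-phase: ΣzᵢKᵢ = 1.221 > 1 and Σzᵢ/Kᵢ = 1.794 > 1, so g(0) = 0.221 > 0 and g(1) = -0.794 < 0.
Iterate (Newton) starting at ψ₁ = 0.5:
  ψ₁ = 0.500: g = -0.1146, g' = -0.755 → ψ₁ = 0.348
  ψ₁ = 0.348: g = -0.0079, g' = -0.665 → ψ₁ = 0.336
Converged at ψ₁ = 0.336.
Drum-1 compositions:
  carbon tetrachloride: x = 0.437, y = 0.839
  n-nonane: x = 0.563, y = 0.161
Drum-2 feed = drum-1 liquid: z₂ = (0.4367, 0.5633).
Drum 2:
Material balance + equilibrium reduce to Σ zᵢ(Kᵢ−1)/(1+ψ₂(Kᵢ−1)) = 0.
Check two-phase: ΣzᵢKᵢ = 1.980 > 1 and Σzᵢ/Kᵢ = 1.110 > 1, so g(0) = 0.980 > 0 and g(1) = -0.110 < 0.
Binary case is linear: z₁(K₁−1)(1+ψ₂(K₂−1)) + z₂(K₂−1)(1+ψ₂(K₁−1)) = 0
⇒ ψ₂ = [z₁(K₁−1)+z₂(K₂−1)] / [−(K₁−1)(K₂−1)] = 0.9800/1.2169 = 0.805
  carbon tetrachloride: x = 0.134, y = 0.510
  n-nonane: x = 0.866, y = 0.490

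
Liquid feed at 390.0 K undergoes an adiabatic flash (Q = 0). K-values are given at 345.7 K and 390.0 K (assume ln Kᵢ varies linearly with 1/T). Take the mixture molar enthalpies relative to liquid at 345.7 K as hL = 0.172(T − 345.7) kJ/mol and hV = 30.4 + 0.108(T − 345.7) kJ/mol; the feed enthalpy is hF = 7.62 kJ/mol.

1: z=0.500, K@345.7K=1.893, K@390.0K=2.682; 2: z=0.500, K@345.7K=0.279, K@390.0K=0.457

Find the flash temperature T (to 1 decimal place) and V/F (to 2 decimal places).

Adiabatic flash: solve Rachford–Rice at each trial T, then check hF = ψ·hV(T) + (1−ψ)·hL(T).
  T = 345.7 K: K = (1.893, 0.279), RR gives ψ = 0.134, H_out = 4.061 kJ/mol
  T = 390.0 K: K = (2.682, 0.457), RR gives ψ = 0.624, H_out = 24.807 kJ/mol
  T = 367.9 K: K = (2.278, 0.363), RR gives ψ = 0.393, H_out = 15.213 kJ/mol
  T = 356.8 K: K = (2.083, 0.319), RR gives ψ = 0.273, H_out = 10.007 kJ/mol
  T = 351.2 K: K = (1.986, 0.299), RR gives ψ = 0.206, H_out = 7.132 kJ/mol
  T = 354.0 K: K = (2.034, 0.309), RR gives ψ = 0.240, H_out = 8.596 kJ/mol
  T = 352.6 K: K = (2.010, 0.304), RR gives ψ = 0.223, H_out = 7.872 kJ/mol
Linear interpolation between T = 351.2 (H_out = 7.132) and T = 352.6 (H_out = 7.872) on hF = 7.62 gives T ≈ 352.1 K, at which ψ = 0.22.

T = 352.1 K, V/F = 0.22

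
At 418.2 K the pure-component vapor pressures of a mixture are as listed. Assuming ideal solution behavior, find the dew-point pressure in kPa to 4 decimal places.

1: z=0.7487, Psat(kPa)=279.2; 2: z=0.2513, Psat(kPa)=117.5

Pdew = 207.4554 kPa

At the dew point ψ → 1, so Σzᵢ/Kᵢ = 1 with Kᵢ = Pᵢˢᵃᵗ/P ⇒ 1/P = Σzᵢ/Pᵢˢᵃᵗ.
1/P = 0.7487/279.2 + 0.2513/117.5 = 0.0048203 ⇒ P = 207.4554 kPa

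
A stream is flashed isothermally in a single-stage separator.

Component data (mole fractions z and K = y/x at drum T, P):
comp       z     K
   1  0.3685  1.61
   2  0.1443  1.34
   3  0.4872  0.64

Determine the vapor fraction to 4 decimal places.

Let ψ = V/F and solve Σ zᵢ(Kᵢ−1)/(1+ψ(Kᵢ−1)) = 0.
Feasibility: ΣzᵢKᵢ = 1.0985, Σzᵢ/Kᵢ = 1.0978 — both > 1, two phases present.
Newton iteration, ψ⁰ = 0.5:
  ψ = 0.5000: g = 0.00029, g' = -0.1866 → ψ = 0.5016
Converged at ψ = 0.5016.

ψ = 0.5016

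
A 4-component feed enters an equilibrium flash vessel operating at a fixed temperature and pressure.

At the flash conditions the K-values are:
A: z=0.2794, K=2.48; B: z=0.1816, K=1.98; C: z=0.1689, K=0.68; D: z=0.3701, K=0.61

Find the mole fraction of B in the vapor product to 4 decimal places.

y_B = 0.1994

Newton iteration, V/F⁰ = 0.5:
  V/F = 0.5000: g = 0.11345, g' = -0.3921 → V/F = 0.7893
  V/F = 0.7893: g = 0.01021, g' = -0.3341 → V/F = 0.8199
  V/F = 0.8199: g = 0.00003, g' = -0.3320 → V/F = 0.8200
Converged at V/F = 0.8200.
Compositions from xᵢ = zᵢ/(1+V/F(Kᵢ−1)), yᵢ = Kᵢxᵢ:
  A: x = 0.1262, y = 0.3130
  B: x = 0.1007, y = 0.1994
  C: x = 0.2290, y = 0.1557
  D: x = 0.5441, y = 0.3319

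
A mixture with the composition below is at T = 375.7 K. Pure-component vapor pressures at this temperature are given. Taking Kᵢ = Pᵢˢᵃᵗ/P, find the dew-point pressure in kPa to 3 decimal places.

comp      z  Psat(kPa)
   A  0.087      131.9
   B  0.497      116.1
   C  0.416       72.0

Pdew = 93.300 kPa

At the dew point ψ → 1, so Σzᵢ/Kᵢ = 1 with Kᵢ = Pᵢˢᵃᵗ/P ⇒ 1/P = Σzᵢ/Pᵢˢᵃᵗ.
1/P = 0.087/131.9 + 0.497/116.1 + 0.416/72.0 = 0.010718 ⇒ P = 93.300 kPa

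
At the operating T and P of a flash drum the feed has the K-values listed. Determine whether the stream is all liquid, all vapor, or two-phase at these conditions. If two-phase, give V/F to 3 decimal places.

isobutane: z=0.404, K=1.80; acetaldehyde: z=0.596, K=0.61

ΣzᵢKᵢ = 1.091; Σzᵢ/Kᵢ = 1.201.
Both exceed 1, so a two-phase solution exists.
Let ψ = V/F and solve Σ zᵢ(Kᵢ−1)/(1+ψ(Kᵢ−1)) = 0.
Binary case is linear: z₁(K₁−1)(1+ψ(K₂−1)) + z₂(K₂−1)(1+ψ(K₁−1)) = 0
⇒ ψ = [z₁(K₁−1)+z₂(K₂−1)] / [−(K₁−1)(K₂−1)] = 0.0908/0.3120 = 0.291

two-phase, V/F = 0.291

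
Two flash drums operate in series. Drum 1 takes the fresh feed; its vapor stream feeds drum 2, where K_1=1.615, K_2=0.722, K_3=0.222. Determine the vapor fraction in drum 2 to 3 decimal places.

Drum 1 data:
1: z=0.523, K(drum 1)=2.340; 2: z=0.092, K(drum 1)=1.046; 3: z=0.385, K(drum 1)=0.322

V/F (drum 2) = 0.605

Drum 1:
Rachford–Rice: g(ψ₁) = Σ zᵢ(Kᵢ−1)/(1+ψ₁(Kᵢ−1)) = 0.
g(0) = ΣzᵢKᵢ − 1 = 0.444 and g(1) = 1 − Σzᵢ/Kᵢ = -0.507, so a root lies in (0, 1).
Iterate (Newton) starting at ψ₁ = 0.49:
  ψ₁ = 0.490: g = 0.0363, g' = -0.739 → ψ₁ = 0.539
Converged at ψ₁ = 0.539.
Drum-1 compositions:
  1: x = 0.304, y = 0.711
  2: x = 0.090, y = 0.094
  3: x = 0.606, y = 0.195
Drum-2 feed = drum-1 vapor: z₂ = (0.7108, 0.0939, 0.1953).
Drum 2:
Material balance + equilibrium reduce to Σ zᵢ(Kᵢ−1)/(1+ψ₂(Kᵢ−1)) = 0.
Check two-phase: ΣzᵢKᵢ = 1.259 > 1 and Σzᵢ/Kᵢ = 1.450 > 1, so g(0) = 0.259 > 0 and g(1) = -0.450 < 0.
Newton iteration, ψ₂⁰ = 0.42:
  ψ₂ = 0.420: g = 0.0922, g' = -0.440 → ψ₂ = 0.630
  ψ₂ = 0.630: g = -0.0143, g' = -0.604 → ψ₂ = 0.606
  ψ₂ = 0.606: g = -0.0003, g' = -0.576 → ψ₂ = 0.605
Converged at ψ₂ = 0.605.
  1: x = 0.518, y = 0.837
  2: x = 0.113, y = 0.082
  3: x = 0.369, y = 0.082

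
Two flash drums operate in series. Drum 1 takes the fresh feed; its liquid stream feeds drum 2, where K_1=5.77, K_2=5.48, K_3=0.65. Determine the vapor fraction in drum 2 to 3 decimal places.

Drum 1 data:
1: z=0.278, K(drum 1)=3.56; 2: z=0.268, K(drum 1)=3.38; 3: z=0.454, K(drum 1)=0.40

V/F (drum 2) = 0.384

Drum 1:
Rachford–Rice: g(ψ₁) = Σ zᵢ(Kᵢ−1)/(1+ψ₁(Kᵢ−1)) = 0.
Check two-phase: ΣzᵢKᵢ = 2.077 > 1 and Σzᵢ/Kᵢ = 1.292 > 1, so g(0) = 1.077 > 0 and g(1) = -0.292 < 0.
Newton iteration, ψ₁⁰ = 0.5:
  ψ₁ = 0.500: g = 0.2142, g' = -1.001 → ψ₁ = 0.714
  ψ₁ = 0.714: g = 0.0113, g' = -0.936 → ψ₁ = 0.726
Converged at ψ₁ = 0.726.
Drum-1 compositions:
  1: x = 0.097, y = 0.346
  2: x = 0.098, y = 0.332
  3: x = 0.805, y = 0.322
Drum-2 feed = drum-1 liquid: z₂ = (0.0972, 0.0982, 0.8045).
Drum 2:
Material balance + equilibrium reduce to Σ zᵢ(Kᵢ−1)/(1+ψ₂(Kᵢ−1)) = 0.
g(0) = ΣzᵢKᵢ − 1 = 0.622 and g(1) = 1 − Σzᵢ/Kᵢ = -0.273, so a root lies in (0, 1).
Newton–Raphson from ψ₂ = 0.5:
  ψ₂ = 0.500: g = -0.0685, g' = -0.526 → ψ₂ = 0.370
  ψ₂ = 0.370: g = 0.0100, g' = -0.699 → ψ₂ = 0.384
Converged at ψ₂ = 0.384.
  1: x = 0.034, y = 0.198
  2: x = 0.036, y = 0.198
  3: x = 0.930, y = 0.604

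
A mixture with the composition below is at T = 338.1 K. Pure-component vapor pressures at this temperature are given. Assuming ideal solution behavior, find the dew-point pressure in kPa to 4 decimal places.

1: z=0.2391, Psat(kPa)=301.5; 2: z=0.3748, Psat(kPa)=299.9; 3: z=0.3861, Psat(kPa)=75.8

At the dew point ψ → 1, so Σzᵢ/Kᵢ = 1 with Kᵢ = Pᵢˢᵃᵗ/P ⇒ 1/P = Σzᵢ/Pᵢˢᵃᵗ.
1/P = 0.2391/301.5 + 0.3748/299.9 + 0.3861/75.8 = 0.0071365 ⇒ P = 140.1256 kPa

Pdew = 140.1256 kPa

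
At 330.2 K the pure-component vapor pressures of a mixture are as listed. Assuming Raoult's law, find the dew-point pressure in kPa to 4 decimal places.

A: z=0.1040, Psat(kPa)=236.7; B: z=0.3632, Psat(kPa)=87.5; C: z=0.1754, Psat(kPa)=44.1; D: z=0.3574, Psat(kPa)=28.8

Pdew = 47.6706 kPa

At the dew point ψ → 1, so Σzᵢ/Kᵢ = 1 with Kᵢ = Pᵢˢᵃᵗ/P ⇒ 1/P = Σzᵢ/Pᵢˢᵃᵗ.
1/P = 0.1040/236.7 + 0.3632/87.5 + 0.1754/44.1 + 0.3574/28.8 = 0.0209773 ⇒ P = 47.6706 kPa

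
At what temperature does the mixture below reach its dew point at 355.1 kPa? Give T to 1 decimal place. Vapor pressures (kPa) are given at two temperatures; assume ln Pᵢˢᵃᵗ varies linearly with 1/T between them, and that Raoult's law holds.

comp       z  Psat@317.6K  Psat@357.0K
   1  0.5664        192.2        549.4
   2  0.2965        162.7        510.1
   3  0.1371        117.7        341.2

T = 343.8 K

Dew-point temperature: Σzᵢ·P/Pᵢˢᵃᵗ(T) = 1. Interpolate ln Pᵢˢᵃᵗ = aᵢ + bᵢ/T.
  T = 317.6 K: ΣzᵢP/Pᵢˢᵃᵗ = 2.1072
  T = 357.0 K: ΣzᵢP/Pᵢˢᵃᵗ = 0.7152
  T = 337.3 K: ΣzᵢP/Pᵢˢᵃᵗ = 1.1892
  T = 347.1 K: ΣzᵢP/Pᵢˢᵃᵗ = 0.9167
  T = 342.2 K: ΣzᵢP/Pᵢˢᵃᵗ = 1.0422
  T = 344.6 K: ΣzᵢP/Pᵢˢᵃᵗ = 0.9783
Interpolating between 342.2 K and 344.6 K gives T ≈ 343.8 K.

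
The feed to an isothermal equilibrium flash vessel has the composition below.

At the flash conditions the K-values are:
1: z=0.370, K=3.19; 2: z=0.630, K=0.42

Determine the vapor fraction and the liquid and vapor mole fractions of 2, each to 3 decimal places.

ψ = 0.350, x_2 = 0.791, y_2 = 0.332

Material balance + equilibrium reduce to Σ zᵢ(Kᵢ−1)/(1+ψ(Kᵢ−1)) = 0.
Check two-phase: ΣzᵢKᵢ = 1.445 > 1 and Σzᵢ/Kᵢ = 1.616 > 1, so g(0) = 0.445 > 0 and g(1) = -0.616 < 0.
Binary case is linear: z₁(K₁−1)(1+ψ(K₂−1)) + z₂(K₂−1)(1+ψ(K₁−1)) = 0
⇒ ψ = [z₁(K₁−1)+z₂(K₂−1)] / [−(K₁−1)(K₂−1)] = 0.4449/1.2702 = 0.350
Compositions from xᵢ = zᵢ/(1+ψ(Kᵢ−1)), yᵢ = Kᵢxᵢ:
  1: x = 0.209, y = 0.668
  2: x = 0.791, y = 0.332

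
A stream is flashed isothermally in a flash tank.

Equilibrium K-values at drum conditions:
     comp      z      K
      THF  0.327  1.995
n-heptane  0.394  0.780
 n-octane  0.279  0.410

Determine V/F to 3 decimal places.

V/F = 0.184

Material balance + equilibrium reduce to Σ zᵢ(Kᵢ−1)/(1+V/F(Kᵢ−1)) = 0.
Check two-phase: ΣzᵢKᵢ = 1.074 > 1 and Σzᵢ/Kᵢ = 1.350 > 1, so g(0) = 0.074 > 0 and g(1) = -0.350 < 0.
Iterate (Newton) starting at V/F = 0.5:
  V/F = 0.500: g = -0.1136, g' = -0.364 → V/F = 0.188
  V/F = 0.188: g = -0.0014, g' = -0.373 → V/F = 0.184
Converged at V/F = 0.184.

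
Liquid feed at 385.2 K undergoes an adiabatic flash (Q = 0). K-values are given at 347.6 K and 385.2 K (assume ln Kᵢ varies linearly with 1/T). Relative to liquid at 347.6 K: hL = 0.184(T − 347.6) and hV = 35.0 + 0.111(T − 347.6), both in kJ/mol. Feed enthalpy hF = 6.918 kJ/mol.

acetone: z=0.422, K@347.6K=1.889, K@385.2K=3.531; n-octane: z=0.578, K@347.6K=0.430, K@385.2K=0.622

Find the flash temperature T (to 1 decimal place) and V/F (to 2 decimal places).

Adiabatic flash: solve Rachford–Rice at each trial T, then check hF = ψ·hV(T) + (1−ψ)·hL(T).
  T = 347.6 K: K = (1.889, 0.430), RR gives ψ = 0.090, H_out = 3.156 kJ/mol
  T = 385.2 K: K = (3.531, 0.622), RR gives ψ = 0.888, H_out = 35.562 kJ/mol
  T = 366.4 K: K = (2.624, 0.522), RR gives ψ = 0.527, H_out = 21.187 kJ/mol
  T = 357.0 K: K = (2.236, 0.475), RR gives ψ = 0.336, H_out = 13.269 kJ/mol
  T = 352.3 K: K = (2.058, 0.452), RR gives ψ = 0.224, H_out = 8.625 kJ/mol
  T = 350.0 K: K = (1.974, 0.441), RR gives ψ = 0.162, H_out = 6.076 kJ/mol
  T = 351.1 K: K = (2.014, 0.447), RR gives ψ = 0.192, H_out = 7.322 kJ/mol
Linear interpolation between T = 350.0 (H_out = 6.076) and T = 351.1 (H_out = 7.322) on hF = 6.918 gives T ≈ 350.7 K, at which ψ = 0.18.

T = 350.7 K, V/F = 0.18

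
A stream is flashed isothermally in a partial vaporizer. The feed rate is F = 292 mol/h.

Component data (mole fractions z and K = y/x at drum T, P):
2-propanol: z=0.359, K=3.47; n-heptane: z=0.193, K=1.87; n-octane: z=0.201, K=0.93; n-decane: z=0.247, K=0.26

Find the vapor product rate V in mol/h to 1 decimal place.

V = 215.2 mol/h

Newton–Raphson from ψ = 0.35:
  ψ = 0.350: g = 0.3432, g' = -0.963 → ψ = 0.706
  ψ = 0.706: g = 0.0294, g' = -0.942 → ψ = 0.737
Converged at ψ = 0.737.
Then V = ψ·F = 0.7368·292 = 215.2 mol/h and L = F − V = 76.8 mol/h.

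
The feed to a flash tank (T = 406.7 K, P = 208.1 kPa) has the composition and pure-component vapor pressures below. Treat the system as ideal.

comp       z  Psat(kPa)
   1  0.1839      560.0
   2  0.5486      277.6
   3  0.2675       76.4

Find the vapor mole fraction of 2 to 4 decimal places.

y_2 = 0.5975

Raoult's law: Kᵢ = Pᵢˢᵃᵗ/P = Pᵢˢᵃᵗ/208.1.
  K_1 = 560.0/208.1 = 2.691014, K_2 = 277.6/208.1 = 1.333974, K_3 = 76.4/208.1 = 0.367131
Material balance + equilibrium reduce to Σ zᵢ(Kᵢ−1)/(1+ψ(Kᵢ−1)) = 0.
Feasibility: ΣzᵢKᵢ = 1.3249, Σzᵢ/Kᵢ = 1.2082 — both > 1, two phases present.
Newton iteration, ψ⁰ = 0.35:
  ψ = 0.3500: g = 0.14194, g' = -0.4334 → ψ = 0.6775
  ψ = 0.6775: g = -0.00203, g' = -0.4833 → ψ = 0.6733
Converged at ψ = 0.6733.
Compositions from xᵢ = zᵢ/(1+ψ(Kᵢ−1)), yᵢ = Kᵢxᵢ:
  1: x = 0.0860, y = 0.2314
  2: x = 0.4479, y = 0.5975
  3: x = 0.4661, y = 0.1711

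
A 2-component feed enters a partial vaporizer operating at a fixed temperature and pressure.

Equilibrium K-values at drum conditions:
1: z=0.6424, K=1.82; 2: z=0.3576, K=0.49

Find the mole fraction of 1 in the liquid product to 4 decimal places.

x_1 = 0.3835

Newton–Raphson from β = 0.5:
  β = 0.5000: g = 0.12879, g' = -0.3848 → β = 0.8347
  β = 0.8347: g = -0.00482, g' = -0.4342 → β = 0.8236
  β = 0.8236: g = -0.00002, g' = -0.4304 → β = 0.8235
Converged at β = 0.8235.
Compositions from xᵢ = zᵢ/(1+β(Kᵢ−1)), yᵢ = Kᵢxᵢ:
  1: x = 0.3835, y = 0.6979
  2: x = 0.6165, y = 0.3021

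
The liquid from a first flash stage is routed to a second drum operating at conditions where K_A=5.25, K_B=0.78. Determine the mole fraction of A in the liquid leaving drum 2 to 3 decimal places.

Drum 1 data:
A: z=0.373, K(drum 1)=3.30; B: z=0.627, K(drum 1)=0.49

Drum 1:
Material balance + equilibrium reduce to Σ zᵢ(Kᵢ−1)/(1+ψ₁(Kᵢ−1)) = 0.
Check two-phase: ΣzᵢKᵢ = 1.538 > 1 and Σzᵢ/Kᵢ = 1.393 > 1, so g(0) = 0.538 > 0 and g(1) = -0.393 < 0.
Binary case is linear: z₁(K₁−1)(1+ψ₁(K₂−1)) + z₂(K₂−1)(1+ψ₁(K₁−1)) = 0
⇒ ψ₁ = [z₁(K₁−1)+z₂(K₂−1)] / [−(K₁−1)(K₂−1)] = 0.5381/1.1730 = 0.459
Drum-1 compositions:
  A: x = 0.181, y = 0.599
  B: x = 0.819, y = 0.401
Drum-2 feed = drum-1 liquid: z₂ = (0.1815, 0.8185).
Drum 2:
Let ψ₂ = V/F and solve Σ zᵢ(Kᵢ−1)/(1+ψ₂(Kᵢ−1)) = 0.
g(0) = ΣzᵢKᵢ − 1 = 0.591 and g(1) = 1 − Σzᵢ/Kᵢ = -0.084, so a root lies in (0, 1).
Newton–Raphson from ψ₂ = 0.31:
  ψ₂ = 0.310: g = 0.1396, g' = -0.656 → ψ₂ = 0.523
  ψ₂ = 0.523: g = 0.0359, g' = -0.366 → ψ₂ = 0.621
  ψ₂ = 0.621: g = 0.0034, g' = -0.301 → ψ₂ = 0.632
Converged at ψ₂ = 0.632.
  A: x = 0.049, y = 0.258
  B: x = 0.951, y = 0.742

x_A (drum 2) = 0.049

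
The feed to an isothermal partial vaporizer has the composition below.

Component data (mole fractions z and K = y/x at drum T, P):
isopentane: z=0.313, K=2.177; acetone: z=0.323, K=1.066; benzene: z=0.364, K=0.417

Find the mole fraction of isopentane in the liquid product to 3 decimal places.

x_isopentane = 0.215

Let ψ = V/F and solve Σ zᵢ(Kᵢ−1)/(1+ψ(Kᵢ−1)) = 0.
Feasibility: ΣzᵢKᵢ = 1.178, Σzᵢ/Kᵢ = 1.320 — both > 1, two phases present.
Newton–Raphson from ψ = 0.5:
  ψ = 0.500: g = -0.0470, g' = -0.420 → ψ = 0.388
  ψ = 0.388: g = -0.0006, g' = -0.412 → ψ = 0.387
Converged at ψ = 0.387.
Compositions from xᵢ = zᵢ/(1+ψ(Kᵢ−1)), yᵢ = Kᵢxᵢ:
  isopentane: x = 0.215, y = 0.468
  acetone: x = 0.315, y = 0.336
  benzene: x = 0.470, y = 0.196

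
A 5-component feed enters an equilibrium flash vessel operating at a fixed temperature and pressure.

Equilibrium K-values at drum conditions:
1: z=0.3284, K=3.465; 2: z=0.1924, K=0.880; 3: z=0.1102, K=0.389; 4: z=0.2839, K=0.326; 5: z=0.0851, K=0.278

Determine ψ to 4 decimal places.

ψ = 0.3418

Iterate (Newton) starting at ψ = 0.44:
  ψ = 0.4400: g = -0.09021, g' = -0.8952 → ψ = 0.3392
  ψ = 0.3392: g = 0.00242, g' = -0.9549 → ψ = 0.3418
Converged at ψ = 0.3418.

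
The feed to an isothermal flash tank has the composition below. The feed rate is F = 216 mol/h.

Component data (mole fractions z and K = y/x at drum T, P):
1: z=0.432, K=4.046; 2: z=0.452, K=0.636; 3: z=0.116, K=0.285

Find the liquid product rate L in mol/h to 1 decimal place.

Material balance + equilibrium reduce to Σ zᵢ(Kᵢ−1)/(1+ψ(Kᵢ−1)) = 0.
Feasibility: ΣzᵢKᵢ = 2.068, Σzᵢ/Kᵢ = 1.224 — both > 1, two phases present.
Iterate (Newton) starting at ψ = 0.58:
  ψ = 0.580: g = 0.1254, g' = -0.793 → ψ = 0.738
  ψ = 0.738: g = 0.0045, g' = -0.758 → ψ = 0.744
Converged at ψ = 0.744.
Then V = ψ·F = 0.7440·216 = 160.7 mol/h and L = F − V = 55.3 mol/h.

L = 55.3 mol/h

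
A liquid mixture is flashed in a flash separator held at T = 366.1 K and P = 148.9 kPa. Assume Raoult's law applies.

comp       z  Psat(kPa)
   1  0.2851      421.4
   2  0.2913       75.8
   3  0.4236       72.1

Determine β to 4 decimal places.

β = 0.1732

Raoult's law: Kᵢ = Pᵢˢᵃᵗ/P = Pᵢˢᵃᵗ/148.9.
  K_1 = 421.4/148.9 = 2.830087, K_2 = 75.8/148.9 = 0.509066, K_3 = 72.1/148.9 = 0.484218
Iterate (Newton) starting at β = 0.5:
  β = 0.5000: g = -0.21149, g' = -0.5883 → β = 0.1405
  β = 0.1405: g = 0.02587, g' = -0.8162 → β = 0.1722
  β = 0.1722: g = 0.00073, g' = -0.7716 → β = 0.1732
Converged at β = 0.1732.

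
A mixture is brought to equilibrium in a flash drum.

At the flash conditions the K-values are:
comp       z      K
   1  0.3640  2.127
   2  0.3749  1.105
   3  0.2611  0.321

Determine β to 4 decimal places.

Newton–Raphson from β = 0.31:
  β = 0.3100: g = 0.11758, g' = -0.4509 → β = 0.5708
  β = 0.5708: g = -0.00269, g' = -0.4958 → β = 0.5653
Converged at β = 0.5653.

β = 0.5653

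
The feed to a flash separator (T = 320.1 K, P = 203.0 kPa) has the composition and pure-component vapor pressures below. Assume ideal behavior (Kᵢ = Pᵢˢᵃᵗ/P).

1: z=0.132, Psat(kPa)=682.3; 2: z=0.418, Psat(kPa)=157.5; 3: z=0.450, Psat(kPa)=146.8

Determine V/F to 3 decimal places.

Raoult's law: Kᵢ = Pᵢˢᵃᵗ/P = Pᵢˢᵃᵗ/203.0.
  K_1 = 682.3/203.0 = 3.36108, K_2 = 157.5/203.0 = 0.77586, K_3 = 146.8/203.0 = 0.72315
Newton–Raphson from V/F = 0.34:
  V/F = 0.340: g = -0.0661, g' = -0.293 → V/F = 0.115
  V/F = 0.115: g = 0.0205, g' = -0.515 → V/F = 0.154
  V/F = 0.154: g = 0.0012, g' = -0.455 → V/F = 0.157
Converged at V/F = 0.157.

V/F = 0.157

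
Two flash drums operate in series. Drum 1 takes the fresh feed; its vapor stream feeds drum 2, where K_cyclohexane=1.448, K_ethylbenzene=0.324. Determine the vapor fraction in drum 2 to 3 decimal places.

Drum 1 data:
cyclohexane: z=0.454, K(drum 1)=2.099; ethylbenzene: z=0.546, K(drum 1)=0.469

Drum 1:
Rachford–Rice: g(ψ₁) = Σ zᵢ(Kᵢ−1)/(1+ψ₁(Kᵢ−1)) = 0.
g(0) = ΣzᵢKᵢ − 1 = 0.209 and g(1) = 1 − Σzᵢ/Kᵢ = -0.380, so a root lies in (0, 1).
Iterate (Newton) starting at ψ₁ = 0.61:
  ψ₁ = 0.610: g = -0.1301, g' = -0.533 → ψ₁ = 0.366
  ψ₁ = 0.366: g = -0.0040, g' = -0.516 → ψ₁ = 0.358
Converged at ψ₁ = 0.358.
Drum-1 compositions:
  cyclohexane: x = 0.326, y = 0.684
  ethylbenzene: x = 0.674, y = 0.316
Drum-2 feed = drum-1 vapor: z₂ = (0.6838, 0.3162).
Drum 2:
Binary case is linear: z₁(K₁−1)(1+ψ₂(K₂−1)) + z₂(K₂−1)(1+ψ₂(K₁−1)) = 0
⇒ ψ₂ = [z₁(K₁−1)+z₂(K₂−1)] / [−(K₁−1)(K₂−1)] = 0.0926/0.3028 = 0.306
  cyclohexane: x = 0.601, y = 0.871
  ethylbenzene: x = 0.399, y = 0.129

V/F (drum 2) = 0.306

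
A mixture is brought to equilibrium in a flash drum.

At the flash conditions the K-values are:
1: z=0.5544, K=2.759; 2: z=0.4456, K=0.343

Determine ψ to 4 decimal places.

Material balance + equilibrium reduce to Σ zᵢ(Kᵢ−1)/(1+ψ(Kᵢ−1)) = 0.
g(0) = ΣzᵢKᵢ − 1 = 0.6824 and g(1) = 1 − Σzᵢ/Kᵢ = -0.5001, so a root lies in (0, 1).
Iterate (Newton) starting at ψ = 0.36:
  ψ = 0.3600: g = 0.21364, g' = -0.9730 → ψ = 0.5796
  ψ = 0.5796: g = 0.01012, g' = -0.9222 → ψ = 0.5905
Converged at ψ = 0.5905.

ψ = 0.5905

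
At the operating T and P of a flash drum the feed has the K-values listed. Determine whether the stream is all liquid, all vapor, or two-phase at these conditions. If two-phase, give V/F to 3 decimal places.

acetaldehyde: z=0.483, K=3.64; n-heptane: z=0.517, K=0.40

two-phase, V/F = 0.609

ΣzᵢKᵢ = 1.965; Σzᵢ/Kᵢ = 1.425.
Both exceed 1, so a two-phase solution exists.
Material balance + equilibrium reduce to Σ zᵢ(Kᵢ−1)/(1+ψ(Kᵢ−1)) = 0.
Newton–Raphson from ψ = 0.65:
  ψ = 0.650: g = -0.0390, g' = -0.957 → ψ = 0.609
Converged at ψ = 0.609.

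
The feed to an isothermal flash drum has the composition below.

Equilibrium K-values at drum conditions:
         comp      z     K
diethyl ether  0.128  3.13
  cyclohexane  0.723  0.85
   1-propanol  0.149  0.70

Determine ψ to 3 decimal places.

ψ = 0.315

Iterate (Newton) starting at ψ = 0.5:
  ψ = 0.500: g = -0.0378, g' = -0.174 → ψ = 0.282
  ψ = 0.282: g = 0.0081, g' = -0.260 → ψ = 0.314
  ψ = 0.314: g = 0.0003, g' = -0.243 → ψ = 0.315
Converged at ψ = 0.315.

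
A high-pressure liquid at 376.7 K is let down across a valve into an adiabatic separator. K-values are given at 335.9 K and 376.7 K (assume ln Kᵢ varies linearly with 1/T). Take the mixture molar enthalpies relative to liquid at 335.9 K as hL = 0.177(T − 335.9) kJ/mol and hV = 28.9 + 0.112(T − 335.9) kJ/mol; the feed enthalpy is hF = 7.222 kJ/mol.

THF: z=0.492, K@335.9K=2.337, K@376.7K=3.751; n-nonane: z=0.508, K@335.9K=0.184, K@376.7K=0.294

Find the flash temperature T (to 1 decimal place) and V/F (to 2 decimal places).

Adiabatic flash: solve Rachford–Rice at each trial T, then check hF = ψ·hV(T) + (1−ψ)·hL(T).
  T = 335.9 K: K = (2.337, 0.184), RR gives ψ = 0.223, H_out = 6.444 kJ/mol
  T = 376.7 K: K = (3.751, 0.294), RR gives ψ = 0.512, H_out = 20.666 kJ/mol
  T = 356.3 K: K = (3.001, 0.236), RR gives ψ = 0.390, H_out = 14.362 kJ/mol
  T = 346.1 K: K = (2.658, 0.209), RR gives ψ = 0.316, H_out = 10.718 kJ/mol
  T = 341.0 K: K = (2.495, 0.196), RR gives ψ = 0.272, H_out = 8.683 kJ/mol
  T = 338.4 K: K = (2.414, 0.190), RR gives ψ = 0.248, H_out = 7.570 kJ/mol
  T = 337.1 K: K = (2.374, 0.187), RR gives ψ = 0.235, H_out = 6.992 kJ/mol
Linear interpolation between T = 337.1 (H_out = 6.992) and T = 338.4 (H_out = 7.570) on hF = 7.222 gives T ≈ 337.6 K, at which ψ = 0.24.

T = 337.6 K, V/F = 0.24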